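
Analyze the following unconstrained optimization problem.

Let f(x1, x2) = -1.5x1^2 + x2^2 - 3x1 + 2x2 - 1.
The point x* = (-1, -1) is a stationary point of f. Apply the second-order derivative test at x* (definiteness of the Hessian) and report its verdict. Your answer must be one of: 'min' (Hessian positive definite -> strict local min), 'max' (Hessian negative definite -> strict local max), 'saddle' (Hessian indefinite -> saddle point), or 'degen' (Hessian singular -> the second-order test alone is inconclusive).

Compute the Hessian H = grad^2 f:
  H = [[-3, 0], [0, 2]]
Verify stationarity: grad f(x*) = H x* + g = (0, 0).
Eigenvalues of H: -3, 2.
Eigenvalues have mixed signs, so H is indefinite -> x* is a saddle point.

saddle


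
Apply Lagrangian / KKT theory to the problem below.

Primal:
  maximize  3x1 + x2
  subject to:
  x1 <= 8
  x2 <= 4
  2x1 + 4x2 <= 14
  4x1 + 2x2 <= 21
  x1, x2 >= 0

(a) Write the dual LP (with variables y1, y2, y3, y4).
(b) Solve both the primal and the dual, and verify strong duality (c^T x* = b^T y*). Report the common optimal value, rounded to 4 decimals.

The standard primal-dual pair for 'max c^T x s.t. A x <= b, x >= 0' is:
  Dual:  min b^T y  s.t.  A^T y >= c,  y >= 0.

So the dual LP is:
  minimize  8y1 + 4y2 + 14y3 + 21y4
  subject to:
    y1 + 2y3 + 4y4 >= 3
    y2 + 4y3 + 2y4 >= 1
    y1, y2, y3, y4 >= 0

Solving the primal: x* = (5.25, 0).
  primal value c^T x* = 15.75.
Solving the dual: y* = (0, 0, 0, 0.75).
  dual value b^T y* = 15.75.
Strong duality: c^T x* = b^T y*. Confirmed.

15.75


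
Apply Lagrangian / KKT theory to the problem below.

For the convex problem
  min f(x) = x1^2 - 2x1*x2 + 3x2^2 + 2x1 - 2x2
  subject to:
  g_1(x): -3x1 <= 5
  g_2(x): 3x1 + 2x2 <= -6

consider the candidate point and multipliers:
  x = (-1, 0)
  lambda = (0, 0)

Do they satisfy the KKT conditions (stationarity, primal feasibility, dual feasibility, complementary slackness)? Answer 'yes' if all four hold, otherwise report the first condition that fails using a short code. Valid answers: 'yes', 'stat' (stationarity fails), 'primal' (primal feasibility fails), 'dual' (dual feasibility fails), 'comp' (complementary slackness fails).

Gradient of f: grad f(x) = Q x + c = (0, 0)
Constraint values g_i(x) = a_i^T x - b_i:
  g_1((-1, 0)) = -2
  g_2((-1, 0)) = 3
Stationarity residual: grad f(x) + sum_i lambda_i a_i = (0, 0)
  -> stationarity OK
Primal feasibility (all g_i <= 0): FAILS
Dual feasibility (all lambda_i >= 0): OK
Complementary slackness (lambda_i * g_i(x) = 0 for all i): OK

Verdict: the first failing condition is primal_feasibility -> primal.

primal


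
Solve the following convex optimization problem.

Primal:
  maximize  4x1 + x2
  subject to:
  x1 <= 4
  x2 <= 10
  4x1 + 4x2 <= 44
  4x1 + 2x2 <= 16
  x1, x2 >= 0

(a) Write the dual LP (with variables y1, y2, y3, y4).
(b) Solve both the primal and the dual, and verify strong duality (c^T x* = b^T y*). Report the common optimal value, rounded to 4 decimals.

The standard primal-dual pair for 'max c^T x s.t. A x <= b, x >= 0' is:
  Dual:  min b^T y  s.t.  A^T y >= c,  y >= 0.

So the dual LP is:
  minimize  4y1 + 10y2 + 44y3 + 16y4
  subject to:
    y1 + 4y3 + 4y4 >= 4
    y2 + 4y3 + 2y4 >= 1
    y1, y2, y3, y4 >= 0

Solving the primal: x* = (4, 0).
  primal value c^T x* = 16.
Solving the dual: y* = (2, 0, 0, 0.5).
  dual value b^T y* = 16.
Strong duality: c^T x* = b^T y*. Confirmed.

16


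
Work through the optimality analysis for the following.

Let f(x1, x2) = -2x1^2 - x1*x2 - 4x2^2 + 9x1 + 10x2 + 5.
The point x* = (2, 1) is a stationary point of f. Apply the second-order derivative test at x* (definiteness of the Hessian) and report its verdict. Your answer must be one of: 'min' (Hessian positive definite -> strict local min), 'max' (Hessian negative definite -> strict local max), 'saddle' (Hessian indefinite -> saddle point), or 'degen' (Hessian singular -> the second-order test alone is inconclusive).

Compute the Hessian H = grad^2 f:
  H = [[-4, -1], [-1, -8]]
Verify stationarity: grad f(x*) = H x* + g = (0, 0).
Eigenvalues of H: -8.2361, -3.7639.
Both eigenvalues < 0, so H is negative definite -> x* is a strict local max.

max


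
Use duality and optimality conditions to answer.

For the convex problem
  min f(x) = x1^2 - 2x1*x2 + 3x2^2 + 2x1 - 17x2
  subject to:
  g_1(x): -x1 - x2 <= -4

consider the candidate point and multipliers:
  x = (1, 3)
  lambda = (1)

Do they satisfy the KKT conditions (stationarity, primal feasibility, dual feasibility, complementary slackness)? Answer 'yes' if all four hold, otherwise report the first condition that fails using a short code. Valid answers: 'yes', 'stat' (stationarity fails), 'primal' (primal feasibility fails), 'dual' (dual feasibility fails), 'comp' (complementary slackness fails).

Gradient of f: grad f(x) = Q x + c = (-2, -1)
Constraint values g_i(x) = a_i^T x - b_i:
  g_1((1, 3)) = 0
Stationarity residual: grad f(x) + sum_i lambda_i a_i = (-3, -2)
  -> stationarity FAILS
Primal feasibility (all g_i <= 0): OK
Dual feasibility (all lambda_i >= 0): OK
Complementary slackness (lambda_i * g_i(x) = 0 for all i): OK

Verdict: the first failing condition is stationarity -> stat.

stat


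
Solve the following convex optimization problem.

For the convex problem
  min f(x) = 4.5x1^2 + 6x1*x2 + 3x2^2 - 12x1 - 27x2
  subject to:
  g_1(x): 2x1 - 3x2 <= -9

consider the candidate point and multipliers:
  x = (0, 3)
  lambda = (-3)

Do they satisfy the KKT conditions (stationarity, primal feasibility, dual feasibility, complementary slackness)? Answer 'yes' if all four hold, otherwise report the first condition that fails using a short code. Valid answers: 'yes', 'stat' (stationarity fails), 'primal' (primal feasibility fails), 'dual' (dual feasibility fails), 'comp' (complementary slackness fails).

Gradient of f: grad f(x) = Q x + c = (6, -9)
Constraint values g_i(x) = a_i^T x - b_i:
  g_1((0, 3)) = 0
Stationarity residual: grad f(x) + sum_i lambda_i a_i = (0, 0)
  -> stationarity OK
Primal feasibility (all g_i <= 0): OK
Dual feasibility (all lambda_i >= 0): FAILS
Complementary slackness (lambda_i * g_i(x) = 0 for all i): OK

Verdict: the first failing condition is dual_feasibility -> dual.

dual


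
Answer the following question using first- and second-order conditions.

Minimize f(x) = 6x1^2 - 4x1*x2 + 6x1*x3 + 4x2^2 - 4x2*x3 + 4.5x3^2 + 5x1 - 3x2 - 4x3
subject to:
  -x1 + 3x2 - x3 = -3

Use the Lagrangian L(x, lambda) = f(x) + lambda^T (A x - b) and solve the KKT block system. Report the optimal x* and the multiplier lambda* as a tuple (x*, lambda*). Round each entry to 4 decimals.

Form the Lagrangian:
  L(x, lambda) = (1/2) x^T Q x + c^T x + lambda^T (A x - b)
Stationarity (grad_x L = 0): Q x + c + A^T lambda = 0.
Primal feasibility: A x = b.

This gives the KKT block system:
  [ Q   A^T ] [ x     ]   [-c ]
  [ A    0  ] [ lambda ] = [ b ]

Solving the linear system:
  x*      = (-0.9643, -0.9643, 1.0714)
  lambda* = (3.7143)
  f(x*)   = 2.4643

x* = (-0.9643, -0.9643, 1.0714), lambda* = (3.7143)


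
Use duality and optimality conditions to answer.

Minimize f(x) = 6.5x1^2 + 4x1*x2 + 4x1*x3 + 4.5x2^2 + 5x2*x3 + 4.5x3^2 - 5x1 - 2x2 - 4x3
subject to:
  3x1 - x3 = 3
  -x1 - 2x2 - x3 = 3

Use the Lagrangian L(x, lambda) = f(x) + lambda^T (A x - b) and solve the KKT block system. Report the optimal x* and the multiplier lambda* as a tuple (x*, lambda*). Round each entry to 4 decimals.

Form the Lagrangian:
  L(x, lambda) = (1/2) x^T Q x + c^T x + lambda^T (A x - b)
Stationarity (grad_x L = 0): Q x + c + A^T lambda = 0.
Primal feasibility: A x = b.

This gives the KKT block system:
  [ Q   A^T ] [ x     ]   [-c ]
  [ A    0  ] [ lambda ] = [ b ]

Solving the linear system:
  x*      = (0.9744, -1.9487, -0.0769)
  lambda* = (-2.5256, -8.0128)
  f(x*)   = 15.4744

x* = (0.9744, -1.9487, -0.0769), lambda* = (-2.5256, -8.0128)


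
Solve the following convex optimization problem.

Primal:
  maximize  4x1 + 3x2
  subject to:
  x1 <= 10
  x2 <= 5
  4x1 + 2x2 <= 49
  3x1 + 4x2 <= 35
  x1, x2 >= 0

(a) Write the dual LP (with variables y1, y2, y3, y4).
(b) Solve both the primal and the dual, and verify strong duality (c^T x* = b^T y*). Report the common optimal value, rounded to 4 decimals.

The standard primal-dual pair for 'max c^T x s.t. A x <= b, x >= 0' is:
  Dual:  min b^T y  s.t.  A^T y >= c,  y >= 0.

So the dual LP is:
  minimize  10y1 + 5y2 + 49y3 + 35y4
  subject to:
    y1 + 4y3 + 3y4 >= 4
    y2 + 2y3 + 4y4 >= 3
    y1, y2, y3, y4 >= 0

Solving the primal: x* = (10, 1.25).
  primal value c^T x* = 43.75.
Solving the dual: y* = (1.75, 0, 0, 0.75).
  dual value b^T y* = 43.75.
Strong duality: c^T x* = b^T y*. Confirmed.

43.75


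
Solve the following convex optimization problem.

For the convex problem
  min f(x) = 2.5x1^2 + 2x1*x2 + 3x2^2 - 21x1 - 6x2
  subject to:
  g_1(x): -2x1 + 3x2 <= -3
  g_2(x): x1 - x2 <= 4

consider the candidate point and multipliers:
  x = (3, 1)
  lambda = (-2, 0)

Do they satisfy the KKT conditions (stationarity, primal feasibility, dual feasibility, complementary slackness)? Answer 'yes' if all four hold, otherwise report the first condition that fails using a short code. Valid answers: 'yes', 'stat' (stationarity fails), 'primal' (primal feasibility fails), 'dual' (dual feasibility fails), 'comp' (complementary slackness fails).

Gradient of f: grad f(x) = Q x + c = (-4, 6)
Constraint values g_i(x) = a_i^T x - b_i:
  g_1((3, 1)) = 0
  g_2((3, 1)) = -2
Stationarity residual: grad f(x) + sum_i lambda_i a_i = (0, 0)
  -> stationarity OK
Primal feasibility (all g_i <= 0): OK
Dual feasibility (all lambda_i >= 0): FAILS
Complementary slackness (lambda_i * g_i(x) = 0 for all i): OK

Verdict: the first failing condition is dual_feasibility -> dual.

dual


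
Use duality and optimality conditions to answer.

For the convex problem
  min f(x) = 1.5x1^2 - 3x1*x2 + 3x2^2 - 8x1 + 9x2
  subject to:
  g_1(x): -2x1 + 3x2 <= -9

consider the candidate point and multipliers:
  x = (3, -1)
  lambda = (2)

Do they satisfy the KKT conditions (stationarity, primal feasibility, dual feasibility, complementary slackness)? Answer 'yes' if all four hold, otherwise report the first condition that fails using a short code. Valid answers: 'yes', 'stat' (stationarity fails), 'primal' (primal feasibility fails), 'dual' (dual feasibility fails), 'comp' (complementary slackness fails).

Gradient of f: grad f(x) = Q x + c = (4, -6)
Constraint values g_i(x) = a_i^T x - b_i:
  g_1((3, -1)) = 0
Stationarity residual: grad f(x) + sum_i lambda_i a_i = (0, 0)
  -> stationarity OK
Primal feasibility (all g_i <= 0): OK
Dual feasibility (all lambda_i >= 0): OK
Complementary slackness (lambda_i * g_i(x) = 0 for all i): OK

Verdict: yes, KKT holds.

yes


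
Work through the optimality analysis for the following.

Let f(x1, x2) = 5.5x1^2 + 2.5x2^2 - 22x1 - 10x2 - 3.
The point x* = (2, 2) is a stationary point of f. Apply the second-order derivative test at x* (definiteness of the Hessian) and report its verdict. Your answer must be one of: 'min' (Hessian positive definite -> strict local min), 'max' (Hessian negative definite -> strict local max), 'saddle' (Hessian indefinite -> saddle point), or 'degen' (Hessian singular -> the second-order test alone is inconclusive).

Compute the Hessian H = grad^2 f:
  H = [[11, 0], [0, 5]]
Verify stationarity: grad f(x*) = H x* + g = (0, 0).
Eigenvalues of H: 5, 11.
Both eigenvalues > 0, so H is positive definite -> x* is a strict local min.

min


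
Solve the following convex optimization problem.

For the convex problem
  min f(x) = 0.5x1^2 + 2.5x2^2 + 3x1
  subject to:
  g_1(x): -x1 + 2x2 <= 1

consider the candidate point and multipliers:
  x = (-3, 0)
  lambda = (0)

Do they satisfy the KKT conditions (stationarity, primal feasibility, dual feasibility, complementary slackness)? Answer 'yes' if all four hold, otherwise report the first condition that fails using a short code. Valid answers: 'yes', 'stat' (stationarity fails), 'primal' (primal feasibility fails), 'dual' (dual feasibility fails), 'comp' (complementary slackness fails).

Gradient of f: grad f(x) = Q x + c = (0, 0)
Constraint values g_i(x) = a_i^T x - b_i:
  g_1((-3, 0)) = 2
Stationarity residual: grad f(x) + sum_i lambda_i a_i = (0, 0)
  -> stationarity OK
Primal feasibility (all g_i <= 0): FAILS
Dual feasibility (all lambda_i >= 0): OK
Complementary slackness (lambda_i * g_i(x) = 0 for all i): OK

Verdict: the first failing condition is primal_feasibility -> primal.

primal


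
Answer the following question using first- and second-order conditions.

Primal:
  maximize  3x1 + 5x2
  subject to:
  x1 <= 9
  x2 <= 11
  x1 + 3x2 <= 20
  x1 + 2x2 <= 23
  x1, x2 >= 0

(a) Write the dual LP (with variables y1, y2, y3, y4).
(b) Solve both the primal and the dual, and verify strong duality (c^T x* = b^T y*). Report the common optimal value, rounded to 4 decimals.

The standard primal-dual pair for 'max c^T x s.t. A x <= b, x >= 0' is:
  Dual:  min b^T y  s.t.  A^T y >= c,  y >= 0.

So the dual LP is:
  minimize  9y1 + 11y2 + 20y3 + 23y4
  subject to:
    y1 + y3 + y4 >= 3
    y2 + 3y3 + 2y4 >= 5
    y1, y2, y3, y4 >= 0

Solving the primal: x* = (9, 3.6667).
  primal value c^T x* = 45.3333.
Solving the dual: y* = (1.3333, 0, 1.6667, 0).
  dual value b^T y* = 45.3333.
Strong duality: c^T x* = b^T y*. Confirmed.

45.3333


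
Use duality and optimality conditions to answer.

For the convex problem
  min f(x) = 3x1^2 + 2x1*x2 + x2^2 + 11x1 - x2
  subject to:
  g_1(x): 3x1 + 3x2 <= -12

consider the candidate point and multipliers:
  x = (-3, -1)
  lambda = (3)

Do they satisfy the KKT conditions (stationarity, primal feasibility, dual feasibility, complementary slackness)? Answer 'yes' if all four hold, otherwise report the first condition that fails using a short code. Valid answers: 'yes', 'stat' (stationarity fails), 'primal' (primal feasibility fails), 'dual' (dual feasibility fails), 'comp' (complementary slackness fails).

Gradient of f: grad f(x) = Q x + c = (-9, -9)
Constraint values g_i(x) = a_i^T x - b_i:
  g_1((-3, -1)) = 0
Stationarity residual: grad f(x) + sum_i lambda_i a_i = (0, 0)
  -> stationarity OK
Primal feasibility (all g_i <= 0): OK
Dual feasibility (all lambda_i >= 0): OK
Complementary slackness (lambda_i * g_i(x) = 0 for all i): OK

Verdict: yes, KKT holds.

yes


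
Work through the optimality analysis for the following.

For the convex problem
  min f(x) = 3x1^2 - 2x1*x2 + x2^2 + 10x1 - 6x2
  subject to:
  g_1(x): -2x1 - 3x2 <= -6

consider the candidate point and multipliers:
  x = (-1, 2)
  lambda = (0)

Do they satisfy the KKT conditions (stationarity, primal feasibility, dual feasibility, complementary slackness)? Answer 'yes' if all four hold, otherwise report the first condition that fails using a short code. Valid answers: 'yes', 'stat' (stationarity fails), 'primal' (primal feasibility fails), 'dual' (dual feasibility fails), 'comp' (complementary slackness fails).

Gradient of f: grad f(x) = Q x + c = (0, 0)
Constraint values g_i(x) = a_i^T x - b_i:
  g_1((-1, 2)) = 2
Stationarity residual: grad f(x) + sum_i lambda_i a_i = (0, 0)
  -> stationarity OK
Primal feasibility (all g_i <= 0): FAILS
Dual feasibility (all lambda_i >= 0): OK
Complementary slackness (lambda_i * g_i(x) = 0 for all i): OK

Verdict: the first failing condition is primal_feasibility -> primal.

primal


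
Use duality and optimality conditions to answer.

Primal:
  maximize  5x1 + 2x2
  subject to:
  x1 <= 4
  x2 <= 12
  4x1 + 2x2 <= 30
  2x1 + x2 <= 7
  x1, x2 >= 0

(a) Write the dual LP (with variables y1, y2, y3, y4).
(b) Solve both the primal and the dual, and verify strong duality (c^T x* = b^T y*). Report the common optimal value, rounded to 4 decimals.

The standard primal-dual pair for 'max c^T x s.t. A x <= b, x >= 0' is:
  Dual:  min b^T y  s.t.  A^T y >= c,  y >= 0.

So the dual LP is:
  minimize  4y1 + 12y2 + 30y3 + 7y4
  subject to:
    y1 + 4y3 + 2y4 >= 5
    y2 + 2y3 + y4 >= 2
    y1, y2, y3, y4 >= 0

Solving the primal: x* = (3.5, 0).
  primal value c^T x* = 17.5.
Solving the dual: y* = (0, 0, 0, 2.5).
  dual value b^T y* = 17.5.
Strong duality: c^T x* = b^T y*. Confirmed.

17.5


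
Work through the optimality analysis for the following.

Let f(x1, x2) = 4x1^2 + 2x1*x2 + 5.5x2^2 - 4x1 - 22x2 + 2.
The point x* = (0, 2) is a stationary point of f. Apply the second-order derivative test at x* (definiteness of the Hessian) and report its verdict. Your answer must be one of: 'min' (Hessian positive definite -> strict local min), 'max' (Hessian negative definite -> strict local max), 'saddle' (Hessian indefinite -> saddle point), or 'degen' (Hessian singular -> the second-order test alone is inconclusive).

Compute the Hessian H = grad^2 f:
  H = [[8, 2], [2, 11]]
Verify stationarity: grad f(x*) = H x* + g = (0, 0).
Eigenvalues of H: 7, 12.
Both eigenvalues > 0, so H is positive definite -> x* is a strict local min.

min


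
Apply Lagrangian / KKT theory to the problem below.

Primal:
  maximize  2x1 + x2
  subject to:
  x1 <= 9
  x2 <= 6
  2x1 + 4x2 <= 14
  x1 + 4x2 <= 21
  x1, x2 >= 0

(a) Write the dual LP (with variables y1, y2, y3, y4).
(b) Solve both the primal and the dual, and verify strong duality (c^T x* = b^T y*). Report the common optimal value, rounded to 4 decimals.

The standard primal-dual pair for 'max c^T x s.t. A x <= b, x >= 0' is:
  Dual:  min b^T y  s.t.  A^T y >= c,  y >= 0.

So the dual LP is:
  minimize  9y1 + 6y2 + 14y3 + 21y4
  subject to:
    y1 + 2y3 + y4 >= 2
    y2 + 4y3 + 4y4 >= 1
    y1, y2, y3, y4 >= 0

Solving the primal: x* = (7, 0).
  primal value c^T x* = 14.
Solving the dual: y* = (0, 0, 1, 0).
  dual value b^T y* = 14.
Strong duality: c^T x* = b^T y*. Confirmed.

14


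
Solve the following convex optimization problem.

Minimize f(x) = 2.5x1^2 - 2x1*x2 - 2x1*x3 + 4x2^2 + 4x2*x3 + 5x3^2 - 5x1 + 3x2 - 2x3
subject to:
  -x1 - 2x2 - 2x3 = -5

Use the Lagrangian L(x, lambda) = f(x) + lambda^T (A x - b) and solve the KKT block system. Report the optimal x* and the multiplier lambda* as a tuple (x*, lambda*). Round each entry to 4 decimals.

Form the Lagrangian:
  L(x, lambda) = (1/2) x^T Q x + c^T x + lambda^T (A x - b)
Stationarity (grad_x L = 0): Q x + c + A^T lambda = 0.
Primal feasibility: A x = b.

This gives the KKT block system:
  [ Q   A^T ] [ x     ]   [-c ]
  [ A    0  ] [ lambda ] = [ b ]

Solving the linear system:
  x*      = (2.1512, 0.3547, 1.0698)
  lambda* = (2.907)
  f(x*)   = 1.3517

x* = (2.1512, 0.3547, 1.0698), lambda* = (2.907)


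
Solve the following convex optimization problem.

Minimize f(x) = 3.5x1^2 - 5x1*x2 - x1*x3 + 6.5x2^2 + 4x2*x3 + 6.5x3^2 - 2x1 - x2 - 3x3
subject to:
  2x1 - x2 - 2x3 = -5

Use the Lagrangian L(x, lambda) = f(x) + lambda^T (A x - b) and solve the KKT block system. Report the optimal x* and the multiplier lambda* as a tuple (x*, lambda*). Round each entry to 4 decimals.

Form the Lagrangian:
  L(x, lambda) = (1/2) x^T Q x + c^T x + lambda^T (A x - b)
Stationarity (grad_x L = 0): Q x + c + A^T lambda = 0.
Primal feasibility: A x = b.

This gives the KKT block system:
  [ Q   A^T ] [ x     ]   [-c ]
  [ A    0  ] [ lambda ] = [ b ]

Solving the linear system:
  x*      = (-1.551, -0.4169, 1.1574)
  lambda* = (5.965)
  f(x*)   = 14.9359

x* = (-1.551, -0.4169, 1.1574), lambda* = (5.965)


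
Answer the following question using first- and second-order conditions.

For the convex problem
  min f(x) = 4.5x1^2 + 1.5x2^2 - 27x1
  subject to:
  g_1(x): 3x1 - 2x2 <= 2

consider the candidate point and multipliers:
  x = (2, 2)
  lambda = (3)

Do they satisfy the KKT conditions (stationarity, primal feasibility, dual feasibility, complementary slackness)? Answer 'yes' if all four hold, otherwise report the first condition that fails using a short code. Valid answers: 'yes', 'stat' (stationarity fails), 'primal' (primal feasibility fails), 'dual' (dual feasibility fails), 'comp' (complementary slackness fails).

Gradient of f: grad f(x) = Q x + c = (-9, 6)
Constraint values g_i(x) = a_i^T x - b_i:
  g_1((2, 2)) = 0
Stationarity residual: grad f(x) + sum_i lambda_i a_i = (0, 0)
  -> stationarity OK
Primal feasibility (all g_i <= 0): OK
Dual feasibility (all lambda_i >= 0): OK
Complementary slackness (lambda_i * g_i(x) = 0 for all i): OK

Verdict: yes, KKT holds.

yes


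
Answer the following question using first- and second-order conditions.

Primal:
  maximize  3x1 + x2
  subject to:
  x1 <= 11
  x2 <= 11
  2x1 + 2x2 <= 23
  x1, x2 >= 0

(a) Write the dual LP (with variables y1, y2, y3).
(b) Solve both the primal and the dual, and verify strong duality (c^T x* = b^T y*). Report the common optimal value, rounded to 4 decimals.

The standard primal-dual pair for 'max c^T x s.t. A x <= b, x >= 0' is:
  Dual:  min b^T y  s.t.  A^T y >= c,  y >= 0.

So the dual LP is:
  minimize  11y1 + 11y2 + 23y3
  subject to:
    y1 + 2y3 >= 3
    y2 + 2y3 >= 1
    y1, y2, y3 >= 0

Solving the primal: x* = (11, 0.5).
  primal value c^T x* = 33.5.
Solving the dual: y* = (2, 0, 0.5).
  dual value b^T y* = 33.5.
Strong duality: c^T x* = b^T y*. Confirmed.

33.5


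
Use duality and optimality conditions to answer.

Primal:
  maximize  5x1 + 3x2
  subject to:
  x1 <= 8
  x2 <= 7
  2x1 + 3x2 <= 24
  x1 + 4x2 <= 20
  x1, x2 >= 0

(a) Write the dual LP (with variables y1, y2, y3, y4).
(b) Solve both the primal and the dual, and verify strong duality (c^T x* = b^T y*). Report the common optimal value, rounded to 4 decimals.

The standard primal-dual pair for 'max c^T x s.t. A x <= b, x >= 0' is:
  Dual:  min b^T y  s.t.  A^T y >= c,  y >= 0.

So the dual LP is:
  minimize  8y1 + 7y2 + 24y3 + 20y4
  subject to:
    y1 + 2y3 + y4 >= 5
    y2 + 3y3 + 4y4 >= 3
    y1, y2, y3, y4 >= 0

Solving the primal: x* = (8, 2.6667).
  primal value c^T x* = 48.
Solving the dual: y* = (3, 0, 1, 0).
  dual value b^T y* = 48.
Strong duality: c^T x* = b^T y*. Confirmed.

48


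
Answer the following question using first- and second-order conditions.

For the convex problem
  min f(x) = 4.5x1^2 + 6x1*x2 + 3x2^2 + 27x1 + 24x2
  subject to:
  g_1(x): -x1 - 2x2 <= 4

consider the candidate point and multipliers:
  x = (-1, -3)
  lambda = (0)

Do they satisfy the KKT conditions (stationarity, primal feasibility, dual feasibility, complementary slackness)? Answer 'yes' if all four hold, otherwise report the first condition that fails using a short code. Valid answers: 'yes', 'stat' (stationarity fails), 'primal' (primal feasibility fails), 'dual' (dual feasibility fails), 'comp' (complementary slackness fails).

Gradient of f: grad f(x) = Q x + c = (0, 0)
Constraint values g_i(x) = a_i^T x - b_i:
  g_1((-1, -3)) = 3
Stationarity residual: grad f(x) + sum_i lambda_i a_i = (0, 0)
  -> stationarity OK
Primal feasibility (all g_i <= 0): FAILS
Dual feasibility (all lambda_i >= 0): OK
Complementary slackness (lambda_i * g_i(x) = 0 for all i): OK

Verdict: the first failing condition is primal_feasibility -> primal.

primal


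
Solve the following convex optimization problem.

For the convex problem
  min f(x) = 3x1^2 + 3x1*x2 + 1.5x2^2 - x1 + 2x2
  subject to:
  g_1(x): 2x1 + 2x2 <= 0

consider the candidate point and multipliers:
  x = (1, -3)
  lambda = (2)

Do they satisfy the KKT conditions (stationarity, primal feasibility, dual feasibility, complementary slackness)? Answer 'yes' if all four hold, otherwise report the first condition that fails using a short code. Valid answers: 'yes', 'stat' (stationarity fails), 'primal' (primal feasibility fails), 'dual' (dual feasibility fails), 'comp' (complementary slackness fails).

Gradient of f: grad f(x) = Q x + c = (-4, -4)
Constraint values g_i(x) = a_i^T x - b_i:
  g_1((1, -3)) = -4
Stationarity residual: grad f(x) + sum_i lambda_i a_i = (0, 0)
  -> stationarity OK
Primal feasibility (all g_i <= 0): OK
Dual feasibility (all lambda_i >= 0): OK
Complementary slackness (lambda_i * g_i(x) = 0 for all i): FAILS

Verdict: the first failing condition is complementary_slackness -> comp.

comp


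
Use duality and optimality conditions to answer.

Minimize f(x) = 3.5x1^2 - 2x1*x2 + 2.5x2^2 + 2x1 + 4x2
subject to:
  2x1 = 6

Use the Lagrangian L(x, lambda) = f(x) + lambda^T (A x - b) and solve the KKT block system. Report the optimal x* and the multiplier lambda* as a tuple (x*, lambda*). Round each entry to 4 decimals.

Form the Lagrangian:
  L(x, lambda) = (1/2) x^T Q x + c^T x + lambda^T (A x - b)
Stationarity (grad_x L = 0): Q x + c + A^T lambda = 0.
Primal feasibility: A x = b.

This gives the KKT block system:
  [ Q   A^T ] [ x     ]   [-c ]
  [ A    0  ] [ lambda ] = [ b ]

Solving the linear system:
  x*      = (3, 0.4)
  lambda* = (-11.1)
  f(x*)   = 37.1

x* = (3, 0.4), lambda* = (-11.1)


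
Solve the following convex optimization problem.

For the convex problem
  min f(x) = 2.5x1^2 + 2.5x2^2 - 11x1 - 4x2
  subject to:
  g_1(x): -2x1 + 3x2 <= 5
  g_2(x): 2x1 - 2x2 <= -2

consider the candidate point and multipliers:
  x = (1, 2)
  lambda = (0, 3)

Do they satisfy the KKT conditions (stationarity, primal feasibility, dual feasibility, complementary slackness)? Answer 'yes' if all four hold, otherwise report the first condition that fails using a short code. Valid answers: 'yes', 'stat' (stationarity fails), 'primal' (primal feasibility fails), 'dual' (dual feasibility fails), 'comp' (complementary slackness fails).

Gradient of f: grad f(x) = Q x + c = (-6, 6)
Constraint values g_i(x) = a_i^T x - b_i:
  g_1((1, 2)) = -1
  g_2((1, 2)) = 0
Stationarity residual: grad f(x) + sum_i lambda_i a_i = (0, 0)
  -> stationarity OK
Primal feasibility (all g_i <= 0): OK
Dual feasibility (all lambda_i >= 0): OK
Complementary slackness (lambda_i * g_i(x) = 0 for all i): OK

Verdict: yes, KKT holds.

yes


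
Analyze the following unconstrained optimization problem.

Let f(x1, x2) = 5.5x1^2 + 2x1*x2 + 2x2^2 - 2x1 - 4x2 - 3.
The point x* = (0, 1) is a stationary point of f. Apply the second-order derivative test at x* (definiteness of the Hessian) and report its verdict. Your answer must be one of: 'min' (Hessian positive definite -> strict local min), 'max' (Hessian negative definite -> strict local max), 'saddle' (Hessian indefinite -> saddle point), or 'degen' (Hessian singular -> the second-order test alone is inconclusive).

Compute the Hessian H = grad^2 f:
  H = [[11, 2], [2, 4]]
Verify stationarity: grad f(x*) = H x* + g = (0, 0).
Eigenvalues of H: 3.4689, 11.5311.
Both eigenvalues > 0, so H is positive definite -> x* is a strict local min.

min


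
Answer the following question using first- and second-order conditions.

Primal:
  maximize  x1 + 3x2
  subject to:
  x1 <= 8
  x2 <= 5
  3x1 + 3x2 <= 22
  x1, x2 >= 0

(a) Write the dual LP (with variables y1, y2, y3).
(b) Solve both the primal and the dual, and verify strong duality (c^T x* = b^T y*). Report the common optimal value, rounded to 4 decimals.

The standard primal-dual pair for 'max c^T x s.t. A x <= b, x >= 0' is:
  Dual:  min b^T y  s.t.  A^T y >= c,  y >= 0.

So the dual LP is:
  minimize  8y1 + 5y2 + 22y3
  subject to:
    y1 + 3y3 >= 1
    y2 + 3y3 >= 3
    y1, y2, y3 >= 0

Solving the primal: x* = (2.3333, 5).
  primal value c^T x* = 17.3333.
Solving the dual: y* = (0, 2, 0.3333).
  dual value b^T y* = 17.3333.
Strong duality: c^T x* = b^T y*. Confirmed.

17.3333


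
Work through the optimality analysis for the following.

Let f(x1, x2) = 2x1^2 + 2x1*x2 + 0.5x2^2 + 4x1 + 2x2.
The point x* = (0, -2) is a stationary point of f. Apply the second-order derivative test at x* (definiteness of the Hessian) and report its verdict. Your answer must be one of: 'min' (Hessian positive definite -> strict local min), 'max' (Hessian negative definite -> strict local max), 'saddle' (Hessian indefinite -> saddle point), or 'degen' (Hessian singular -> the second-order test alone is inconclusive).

Compute the Hessian H = grad^2 f:
  H = [[4, 2], [2, 1]]
Verify stationarity: grad f(x*) = H x* + g = (0, 0).
Eigenvalues of H: 0, 5.
H has a zero eigenvalue (singular; positive semidefinite but not definite), so H is neither positive definite, negative definite, nor indefinite. The second-order test alone is inconclusive -> degen.
(Indeed, f is constant along the null direction of H through x*, so x* is not a strict local extremum.)

degen


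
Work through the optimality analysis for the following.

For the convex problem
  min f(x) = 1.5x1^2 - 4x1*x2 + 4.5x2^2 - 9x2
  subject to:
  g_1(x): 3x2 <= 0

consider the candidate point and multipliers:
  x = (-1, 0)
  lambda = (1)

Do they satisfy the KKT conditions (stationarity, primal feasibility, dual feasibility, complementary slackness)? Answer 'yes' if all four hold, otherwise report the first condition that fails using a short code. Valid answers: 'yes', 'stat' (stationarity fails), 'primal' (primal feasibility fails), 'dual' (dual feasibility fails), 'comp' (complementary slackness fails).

Gradient of f: grad f(x) = Q x + c = (-3, -5)
Constraint values g_i(x) = a_i^T x - b_i:
  g_1((-1, 0)) = 0
Stationarity residual: grad f(x) + sum_i lambda_i a_i = (-3, -2)
  -> stationarity FAILS
Primal feasibility (all g_i <= 0): OK
Dual feasibility (all lambda_i >= 0): OK
Complementary slackness (lambda_i * g_i(x) = 0 for all i): OK

Verdict: the first failing condition is stationarity -> stat.

stat


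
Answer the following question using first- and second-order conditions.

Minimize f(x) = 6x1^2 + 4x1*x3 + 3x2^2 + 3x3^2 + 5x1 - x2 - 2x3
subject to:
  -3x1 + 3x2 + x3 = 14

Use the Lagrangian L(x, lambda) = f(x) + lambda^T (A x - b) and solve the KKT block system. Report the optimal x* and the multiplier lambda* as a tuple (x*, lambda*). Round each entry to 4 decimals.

Form the Lagrangian:
  L(x, lambda) = (1/2) x^T Q x + c^T x + lambda^T (A x - b)
Stationarity (grad_x L = 0): Q x + c + A^T lambda = 0.
Primal feasibility: A x = b.

This gives the KKT block system:
  [ Q   A^T ] [ x     ]   [-c ]
  [ A    0  ] [ lambda ] = [ b ]

Solving the linear system:
  x*      = (-2.0287, 1.8851, 2.2586)
  lambda* = (-3.4368)
  f(x*)   = 15.7845

x* = (-2.0287, 1.8851, 2.2586), lambda* = (-3.4368)


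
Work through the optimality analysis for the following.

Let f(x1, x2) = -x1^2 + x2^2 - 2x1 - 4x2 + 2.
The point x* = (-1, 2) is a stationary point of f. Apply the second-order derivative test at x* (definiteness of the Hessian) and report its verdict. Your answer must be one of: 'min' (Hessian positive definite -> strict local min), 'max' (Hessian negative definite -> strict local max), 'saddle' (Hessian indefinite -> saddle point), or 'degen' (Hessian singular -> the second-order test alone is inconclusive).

Compute the Hessian H = grad^2 f:
  H = [[-2, 0], [0, 2]]
Verify stationarity: grad f(x*) = H x* + g = (0, 0).
Eigenvalues of H: -2, 2.
Eigenvalues have mixed signs, so H is indefinite -> x* is a saddle point.

saddle


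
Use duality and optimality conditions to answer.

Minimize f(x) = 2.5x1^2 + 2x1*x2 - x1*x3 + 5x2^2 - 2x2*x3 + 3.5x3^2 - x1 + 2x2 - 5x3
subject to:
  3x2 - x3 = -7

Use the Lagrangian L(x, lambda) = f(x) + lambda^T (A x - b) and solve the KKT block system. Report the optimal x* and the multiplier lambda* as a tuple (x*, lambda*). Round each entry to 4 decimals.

Form the Lagrangian:
  L(x, lambda) = (1/2) x^T Q x + c^T x + lambda^T (A x - b)
Stationarity (grad_x L = 0): Q x + c + A^T lambda = 0.
Primal feasibility: A x = b.

This gives the KKT block system:
  [ Q   A^T ] [ x     ]   [-c ]
  [ A    0  ] [ lambda ] = [ b ]

Solving the linear system:
  x*      = (1.2105, -1.9474, 1.1579)
  lambda* = (5.7895)
  f(x*)   = 14.8158

x* = (1.2105, -1.9474, 1.1579), lambda* = (5.7895)


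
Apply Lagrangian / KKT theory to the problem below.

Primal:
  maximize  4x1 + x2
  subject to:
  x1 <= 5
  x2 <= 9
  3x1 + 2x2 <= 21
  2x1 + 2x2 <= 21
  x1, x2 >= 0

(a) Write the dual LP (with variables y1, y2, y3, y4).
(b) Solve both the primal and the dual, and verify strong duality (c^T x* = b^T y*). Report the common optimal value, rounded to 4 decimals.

The standard primal-dual pair for 'max c^T x s.t. A x <= b, x >= 0' is:
  Dual:  min b^T y  s.t.  A^T y >= c,  y >= 0.

So the dual LP is:
  minimize  5y1 + 9y2 + 21y3 + 21y4
  subject to:
    y1 + 3y3 + 2y4 >= 4
    y2 + 2y3 + 2y4 >= 1
    y1, y2, y3, y4 >= 0

Solving the primal: x* = (5, 3).
  primal value c^T x* = 23.
Solving the dual: y* = (2.5, 0, 0.5, 0).
  dual value b^T y* = 23.
Strong duality: c^T x* = b^T y*. Confirmed.

23


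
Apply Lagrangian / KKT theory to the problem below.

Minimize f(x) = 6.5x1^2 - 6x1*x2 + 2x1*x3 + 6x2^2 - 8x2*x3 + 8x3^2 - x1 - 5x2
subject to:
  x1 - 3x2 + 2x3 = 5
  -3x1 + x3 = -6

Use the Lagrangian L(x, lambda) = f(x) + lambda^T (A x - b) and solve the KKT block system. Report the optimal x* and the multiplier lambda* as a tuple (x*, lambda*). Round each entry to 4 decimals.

Form the Lagrangian:
  L(x, lambda) = (1/2) x^T Q x + c^T x + lambda^T (A x - b)
Stationarity (grad_x L = 0): Q x + c + A^T lambda = 0.
Primal feasibility: A x = b.

This gives the KKT block system:
  [ Q   A^T ] [ x     ]   [-c ]
  [ A    0  ] [ lambda ] = [ b ]

Solving the linear system:
  x*      = (2.0071, -0.9835, 0.0212)
  lambda* = (-9.6714, 7.1213)
  f(x*)   = 46.9976

x* = (2.0071, -0.9835, 0.0212), lambda* = (-9.6714, 7.1213)


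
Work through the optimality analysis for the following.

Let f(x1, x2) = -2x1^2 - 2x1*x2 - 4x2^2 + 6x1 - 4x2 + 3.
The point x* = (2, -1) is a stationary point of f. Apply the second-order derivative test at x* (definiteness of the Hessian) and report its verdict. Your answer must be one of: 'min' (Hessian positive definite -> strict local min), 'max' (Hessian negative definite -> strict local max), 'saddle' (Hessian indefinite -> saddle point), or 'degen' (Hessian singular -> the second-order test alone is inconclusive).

Compute the Hessian H = grad^2 f:
  H = [[-4, -2], [-2, -8]]
Verify stationarity: grad f(x*) = H x* + g = (0, 0).
Eigenvalues of H: -8.8284, -3.1716.
Both eigenvalues < 0, so H is negative definite -> x* is a strict local max.

max


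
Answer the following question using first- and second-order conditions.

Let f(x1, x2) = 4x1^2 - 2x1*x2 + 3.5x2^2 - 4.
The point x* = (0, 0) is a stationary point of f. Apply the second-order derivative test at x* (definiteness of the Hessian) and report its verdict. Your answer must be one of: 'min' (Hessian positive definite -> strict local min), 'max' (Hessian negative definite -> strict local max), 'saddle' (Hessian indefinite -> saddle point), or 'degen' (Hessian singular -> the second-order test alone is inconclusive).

Compute the Hessian H = grad^2 f:
  H = [[8, -2], [-2, 7]]
Verify stationarity: grad f(x*) = H x* + g = (0, 0).
Eigenvalues of H: 5.4384, 9.5616.
Both eigenvalues > 0, so H is positive definite -> x* is a strict local min.

min


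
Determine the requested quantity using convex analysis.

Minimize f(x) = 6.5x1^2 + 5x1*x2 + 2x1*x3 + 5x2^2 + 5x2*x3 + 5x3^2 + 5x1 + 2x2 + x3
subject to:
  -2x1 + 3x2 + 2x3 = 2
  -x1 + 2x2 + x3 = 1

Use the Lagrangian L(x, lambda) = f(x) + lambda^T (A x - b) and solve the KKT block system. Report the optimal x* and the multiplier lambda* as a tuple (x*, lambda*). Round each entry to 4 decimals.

Form the Lagrangian:
  L(x, lambda) = (1/2) x^T Q x + c^T x + lambda^T (A x - b)
Stationarity (grad_x L = 0): Q x + c + A^T lambda = 0.
Primal feasibility: A x = b.

This gives the KKT block system:
  [ Q   A^T ] [ x     ]   [-c ]
  [ A    0  ] [ lambda ] = [ b ]

Solving the linear system:
  x*      = (-0.6667, 0, 0.3333)
  lambda* = (-5.6667, 8.3333)
  f(x*)   = 0

x* = (-0.6667, 0, 0.3333), lambda* = (-5.6667, 8.3333)


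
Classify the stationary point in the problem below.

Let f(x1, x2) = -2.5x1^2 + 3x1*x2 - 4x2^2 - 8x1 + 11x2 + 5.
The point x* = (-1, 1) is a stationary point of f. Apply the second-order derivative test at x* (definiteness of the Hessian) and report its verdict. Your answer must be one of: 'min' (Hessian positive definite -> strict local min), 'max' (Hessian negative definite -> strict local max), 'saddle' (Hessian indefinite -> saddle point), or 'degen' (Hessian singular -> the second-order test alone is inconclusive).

Compute the Hessian H = grad^2 f:
  H = [[-5, 3], [3, -8]]
Verify stationarity: grad f(x*) = H x* + g = (0, 0).
Eigenvalues of H: -9.8541, -3.1459.
Both eigenvalues < 0, so H is negative definite -> x* is a strict local max.

max


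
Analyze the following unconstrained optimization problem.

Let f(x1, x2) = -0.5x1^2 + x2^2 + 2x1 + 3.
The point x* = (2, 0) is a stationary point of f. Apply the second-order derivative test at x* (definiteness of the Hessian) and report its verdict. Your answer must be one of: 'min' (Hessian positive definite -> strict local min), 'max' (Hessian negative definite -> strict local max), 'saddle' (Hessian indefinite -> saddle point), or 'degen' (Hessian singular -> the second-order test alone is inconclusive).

Compute the Hessian H = grad^2 f:
  H = [[-1, 0], [0, 2]]
Verify stationarity: grad f(x*) = H x* + g = (0, 0).
Eigenvalues of H: -1, 2.
Eigenvalues have mixed signs, so H is indefinite -> x* is a saddle point.

saddle


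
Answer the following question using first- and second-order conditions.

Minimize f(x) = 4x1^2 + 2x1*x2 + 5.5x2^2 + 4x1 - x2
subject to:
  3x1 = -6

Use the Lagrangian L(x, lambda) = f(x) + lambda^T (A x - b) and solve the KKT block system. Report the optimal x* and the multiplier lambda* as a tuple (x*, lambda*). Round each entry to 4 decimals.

Form the Lagrangian:
  L(x, lambda) = (1/2) x^T Q x + c^T x + lambda^T (A x - b)
Stationarity (grad_x L = 0): Q x + c + A^T lambda = 0.
Primal feasibility: A x = b.

This gives the KKT block system:
  [ Q   A^T ] [ x     ]   [-c ]
  [ A    0  ] [ lambda ] = [ b ]

Solving the linear system:
  x*      = (-2, 0.4545)
  lambda* = (3.697)
  f(x*)   = 6.8636

x* = (-2, 0.4545), lambda* = (3.697)


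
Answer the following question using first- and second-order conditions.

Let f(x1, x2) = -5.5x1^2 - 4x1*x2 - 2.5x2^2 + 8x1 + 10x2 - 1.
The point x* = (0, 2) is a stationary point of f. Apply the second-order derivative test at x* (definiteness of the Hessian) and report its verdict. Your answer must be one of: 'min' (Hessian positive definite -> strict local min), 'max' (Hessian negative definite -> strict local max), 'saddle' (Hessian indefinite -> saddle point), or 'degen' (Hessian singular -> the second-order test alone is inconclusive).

Compute the Hessian H = grad^2 f:
  H = [[-11, -4], [-4, -5]]
Verify stationarity: grad f(x*) = H x* + g = (0, 0).
Eigenvalues of H: -13, -3.
Both eigenvalues < 0, so H is negative definite -> x* is a strict local max.

max


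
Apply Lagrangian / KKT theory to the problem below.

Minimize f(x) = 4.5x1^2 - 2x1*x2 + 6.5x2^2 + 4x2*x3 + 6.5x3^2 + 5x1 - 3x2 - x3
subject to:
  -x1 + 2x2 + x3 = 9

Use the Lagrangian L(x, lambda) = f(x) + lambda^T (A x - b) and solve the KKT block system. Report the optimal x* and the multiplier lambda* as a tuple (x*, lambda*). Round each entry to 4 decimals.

Form the Lagrangian:
  L(x, lambda) = (1/2) x^T Q x + c^T x + lambda^T (A x - b)
Stationarity (grad_x L = 0): Q x + c + A^T lambda = 0.
Primal feasibility: A x = b.

This gives the KKT block system:
  [ Q   A^T ] [ x     ]   [-c ]
  [ A    0  ] [ lambda ] = [ b ]

Solving the linear system:
  x*      = (-2.2968, 2.9363, 0.8307)
  lambda* = (-21.5438)
  f(x*)   = 86.3855

x* = (-2.2968, 2.9363, 0.8307), lambda* = (-21.5438)


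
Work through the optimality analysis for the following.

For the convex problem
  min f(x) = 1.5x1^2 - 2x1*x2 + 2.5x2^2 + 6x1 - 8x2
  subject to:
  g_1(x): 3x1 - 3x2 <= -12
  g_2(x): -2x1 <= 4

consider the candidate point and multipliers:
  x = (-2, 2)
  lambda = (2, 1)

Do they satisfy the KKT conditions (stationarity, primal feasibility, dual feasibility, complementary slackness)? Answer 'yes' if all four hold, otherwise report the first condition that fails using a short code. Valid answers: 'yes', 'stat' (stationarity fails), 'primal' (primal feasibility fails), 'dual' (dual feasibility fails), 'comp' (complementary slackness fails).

Gradient of f: grad f(x) = Q x + c = (-4, 6)
Constraint values g_i(x) = a_i^T x - b_i:
  g_1((-2, 2)) = 0
  g_2((-2, 2)) = 0
Stationarity residual: grad f(x) + sum_i lambda_i a_i = (0, 0)
  -> stationarity OK
Primal feasibility (all g_i <= 0): OK
Dual feasibility (all lambda_i >= 0): OK
Complementary slackness (lambda_i * g_i(x) = 0 for all i): OK

Verdict: yes, KKT holds.

yes
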